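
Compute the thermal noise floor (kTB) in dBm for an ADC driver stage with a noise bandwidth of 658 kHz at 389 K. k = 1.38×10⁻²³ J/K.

P_n = kTB = 1.38×10⁻²³ × 389 × 6.58×10⁵ = 3.53×10⁻¹⁵ W
In dBm: 10 log₁₀(3.53×10⁻¹⁵ / 10⁻³) = −114.5 dBm

−114.5 dBm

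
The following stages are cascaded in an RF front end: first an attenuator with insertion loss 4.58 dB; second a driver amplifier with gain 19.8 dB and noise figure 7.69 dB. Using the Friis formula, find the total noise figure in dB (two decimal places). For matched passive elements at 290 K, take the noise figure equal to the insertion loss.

12.27 dB

Convert to linear (a loss of L dB is a gain of −L dB): F_i = 10^(NF_i/10), G_i = 10^(G_i,dB/10)
  Stage 1: F_1 = 10^(4.58/10) = 2.871, G_1 = 10^(−4.58/10) = 0.3483
  Stage 2: F_2 = 10^(7.69/10) = 5.875, G_2 = 10^(19.8/10) = 95.50
Friis cascade:
  F = 2.871 + (5.875 − 1)/0.3483 = 16.87
NF = 10 log₁₀(16.87) = 12.27 dB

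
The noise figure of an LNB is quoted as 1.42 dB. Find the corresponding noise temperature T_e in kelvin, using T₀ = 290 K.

F = 10^(1.42/10) = 1.38676
T_e = (F − 1)·T₀ = (1.38676 − 1) × 290 = 112 K

112 K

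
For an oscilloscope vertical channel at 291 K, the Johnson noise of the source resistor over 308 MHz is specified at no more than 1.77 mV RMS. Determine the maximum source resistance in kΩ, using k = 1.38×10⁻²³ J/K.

Johnson–Nyquist: V_n = √(4kTRB) ⇒ R = V_n² / (4kTB)
4kTB = 4 × 1.38×10⁻²³ × 291 × 3.08×10⁸ = 4.95×10⁻¹²
R = (1.77×10⁻³)² / 4.95×10⁻¹² = 6.33×10⁵ Ω = 633 kΩ

633 kΩ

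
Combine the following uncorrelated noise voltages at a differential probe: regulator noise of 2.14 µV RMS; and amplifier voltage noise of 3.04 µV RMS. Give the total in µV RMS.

Uncorrelated sources add in power (mean-square): V_tot = √(ΣV_i²)
V_tot = √[(2.14×10⁻⁶)² + (3.04×10⁻⁶)²] = 3.72×10⁻⁶ V = 3.72 µV

3.72 µV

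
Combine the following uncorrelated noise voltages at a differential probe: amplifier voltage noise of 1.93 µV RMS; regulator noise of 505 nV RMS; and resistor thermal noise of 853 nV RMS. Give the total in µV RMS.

2.17 µV

Uncorrelated sources add in power (mean-square): V_tot = √(ΣV_i²)
V_tot = √[(1.93×10⁻⁶)² + (5.05×10⁻⁷)² + (8.53×10⁻⁷)²] = 2.17×10⁻⁶ V = 2.17 µV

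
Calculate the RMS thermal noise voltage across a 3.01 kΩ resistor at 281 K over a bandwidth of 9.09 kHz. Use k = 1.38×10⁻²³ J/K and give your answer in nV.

651 nV

V_n = √(4kTRB)
4kTRB = 4 × 1.38×10⁻²³ × 281 × 3.01×10³ × 9.09×10³ = 4.24×10⁻¹³ V²
V_n = √(4.24×10⁻¹³) = 6.51×10⁻⁷ V = 651 nV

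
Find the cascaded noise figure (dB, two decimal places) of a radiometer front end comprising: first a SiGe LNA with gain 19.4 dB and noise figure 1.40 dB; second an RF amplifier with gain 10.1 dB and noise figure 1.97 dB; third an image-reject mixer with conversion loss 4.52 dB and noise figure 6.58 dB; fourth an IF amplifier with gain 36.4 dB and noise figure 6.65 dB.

1.47 dB

Convert to linear (a loss of L dB is a gain of −L dB): F_i = 10^(NF_i/10), G_i = 10^(G_i,dB/10)
  Stage 1: F_1 = 10^(1.40/10) = 1.380, G_1 = 10^(19.4/10) = 87.10
  Stage 2: F_2 = 10^(1.97/10) = 1.574, G_2 = 10^(10.1/10) = 10.23
  Stage 3: F_3 = 10^(6.58/10) = 4.550, G_3 = 10^(−4.52/10) = 0.3532
  Stage 4: F_4 = 10^(6.65/10) = 4.624, G_4 = 10^(36.4/10) = 4365
Friis cascade:
  F = 1.380 + (1.574 − 1)/87.10 + (4.550 − 1)/891.3 + (4.624 − 1)/314.8 = 1.402
NF = 10 log₁₀(1.402) = 1.47 dB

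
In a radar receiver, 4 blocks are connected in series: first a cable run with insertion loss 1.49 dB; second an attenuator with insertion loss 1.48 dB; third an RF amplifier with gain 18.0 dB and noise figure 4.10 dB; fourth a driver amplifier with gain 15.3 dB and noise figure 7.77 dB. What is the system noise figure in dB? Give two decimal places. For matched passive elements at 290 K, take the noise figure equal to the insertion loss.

7.20 dB

Convert to linear (a loss of L dB is a gain of −L dB): F_i = 10^(NF_i/10), G_i = 10^(G_i,dB/10)
  Stage 1: F_1 = 10^(1.49/10) = 1.409, G_1 = 10^(−1.49/10) = 0.7096
  Stage 2: F_2 = 10^(1.48/10) = 1.406, G_2 = 10^(−1.48/10) = 0.7112
  Stage 3: F_3 = 10^(4.10/10) = 2.570, G_3 = 10^(18.0/10) = 63.10
  Stage 4: F_4 = 10^(7.77/10) = 5.984, G_4 = 10^(15.3/10) = 33.88
Friis cascade:
  F = 1.409 + (1.406 − 1)/0.7096 + (2.570 − 1)/0.5047 + (5.984 − 1)/31.84 = 5.250
NF = 10 log₁₀(5.250) = 7.20 dB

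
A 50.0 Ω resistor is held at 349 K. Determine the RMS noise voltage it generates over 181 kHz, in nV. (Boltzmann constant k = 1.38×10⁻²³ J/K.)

V_n = √(4kTRB)
4kTRB = 4 × 1.38×10⁻²³ × 349 × 5.00×10¹ × 1.81×10⁵ = 1.74×10⁻¹³ V²
V_n = √(1.74×10⁻¹³) = 4.18×10⁻⁷ V = 418 nV

418 nV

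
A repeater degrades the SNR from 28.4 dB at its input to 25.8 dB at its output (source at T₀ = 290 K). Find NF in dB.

NF (dB) = SNR_in(dB) − SNR_out(dB) when the source is at T₀
NF = 28.4 − 25.8 = 2.6 dB

2.6 dB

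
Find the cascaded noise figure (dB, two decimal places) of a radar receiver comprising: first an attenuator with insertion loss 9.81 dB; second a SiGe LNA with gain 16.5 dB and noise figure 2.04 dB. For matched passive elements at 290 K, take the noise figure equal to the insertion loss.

Convert to linear (a loss of L dB is a gain of −L dB): F_i = 10^(NF_i/10), G_i = 10^(G_i,dB/10)
  Stage 1: F_1 = 10^(9.81/10) = 9.572, G_1 = 10^(−9.81/10) = 0.1045
  Stage 2: F_2 = 10^(2.04/10) = 1.600, G_2 = 10^(16.5/10) = 44.67
Friis cascade:
  F = 9.572 + (1.600 − 1)/0.1045 = 15.31
NF = 10 log₁₀(15.31) = 11.85 dB

11.85 dB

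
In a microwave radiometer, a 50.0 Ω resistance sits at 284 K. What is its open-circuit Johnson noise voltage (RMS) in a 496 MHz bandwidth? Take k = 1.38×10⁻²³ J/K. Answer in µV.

V_n = √(4kTRB)
4kTRB = 4 × 1.38×10⁻²³ × 284 × 5.00×10¹ × 4.96×10⁸ = 3.89×10⁻¹⁰ V²
V_n = √(3.89×10⁻¹⁰) = 1.97×10⁻⁵ V = 19.7 µV

19.7 µV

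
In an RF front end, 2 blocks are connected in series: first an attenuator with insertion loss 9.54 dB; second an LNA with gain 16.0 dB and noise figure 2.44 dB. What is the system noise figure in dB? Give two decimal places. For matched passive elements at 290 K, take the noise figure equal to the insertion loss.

11.98 dB

Convert to linear (a loss of L dB is a gain of −L dB): F_i = 10^(NF_i/10), G_i = 10^(G_i,dB/10)
  Stage 1: F_1 = 10^(9.54/10) = 8.995, G_1 = 10^(−9.54/10) = 0.1112
  Stage 2: F_2 = 10^(2.44/10) = 1.754, G_2 = 10^(16.0/10) = 39.81
Friis cascade:
  F = 8.995 + (1.754 − 1)/0.1112 = 15.78
NF = 10 log₁₀(15.78) = 11.98 dB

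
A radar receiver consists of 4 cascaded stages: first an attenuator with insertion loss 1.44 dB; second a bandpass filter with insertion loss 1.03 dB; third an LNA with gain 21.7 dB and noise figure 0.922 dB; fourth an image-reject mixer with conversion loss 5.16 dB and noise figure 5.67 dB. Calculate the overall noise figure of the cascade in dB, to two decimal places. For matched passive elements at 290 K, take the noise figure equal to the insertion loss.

Convert to linear (a loss of L dB is a gain of −L dB): F_i = 10^(NF_i/10), G_i = 10^(G_i,dB/10)
  Stage 1: F_1 = 10^(1.44/10) = 1.393, G_1 = 10^(−1.44/10) = 0.7178
  Stage 2: F_2 = 10^(1.03/10) = 1.268, G_2 = 10^(−1.03/10) = 0.7889
  Stage 3: F_3 = 10^(0.922/10) = 1.237, G_3 = 10^(21.7/10) = 147.9
  Stage 4: F_4 = 10^(5.67/10) = 3.690, G_4 = 10^(−5.16/10) = 0.3048
Friis cascade:
  F = 1.393 + (1.268 − 1)/0.7178 + (1.237 − 1)/0.5662 + (3.690 − 1)/83.75 = 2.216
NF = 10 log₁₀(2.216) = 3.46 dB

3.46 dB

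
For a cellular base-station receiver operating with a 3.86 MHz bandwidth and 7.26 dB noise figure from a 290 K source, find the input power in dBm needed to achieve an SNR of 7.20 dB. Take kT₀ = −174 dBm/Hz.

−93.7 dBm

Sensitivity = −174 + 10 log₁₀(B) + NF + SNR_min
= −174 + 65.87 + 7.26 + 7.20
= −93.67 dBm → −93.7 dBm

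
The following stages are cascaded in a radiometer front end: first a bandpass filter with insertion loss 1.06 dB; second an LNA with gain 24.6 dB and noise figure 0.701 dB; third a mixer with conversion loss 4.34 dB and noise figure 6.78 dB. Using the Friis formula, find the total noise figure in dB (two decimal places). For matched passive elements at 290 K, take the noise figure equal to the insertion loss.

Convert to linear (a loss of L dB is a gain of −L dB): F_i = 10^(NF_i/10), G_i = 10^(G_i,dB/10)
  Stage 1: F_1 = 10^(1.06/10) = 1.276, G_1 = 10^(−1.06/10) = 0.7834
  Stage 2: F_2 = 10^(0.701/10) = 1.175, G_2 = 10^(24.6/10) = 288.4
  Stage 3: F_3 = 10^(6.78/10) = 4.764, G_3 = 10^(−4.34/10) = 0.3681
Friis cascade:
  F = 1.276 + (1.175 − 1)/0.7834 + (4.764 − 1)/225.9 = 1.517
NF = 10 log₁₀(1.517) = 1.81 dB

1.81 dB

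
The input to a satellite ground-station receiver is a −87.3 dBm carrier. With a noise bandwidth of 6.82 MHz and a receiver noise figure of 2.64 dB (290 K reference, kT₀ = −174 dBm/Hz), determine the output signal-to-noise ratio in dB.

15.7 dB

Noise floor: N = −174 + 10 log₁₀(B) + NF
10 log₁₀(6.82×10⁶) = 68.34 dB
N = −174 + 68.34 + 2.64 = −103.02 dBm
SNR = P_sig − N = −87.3 − (−103.02) = 15.72 dB → 15.7 dB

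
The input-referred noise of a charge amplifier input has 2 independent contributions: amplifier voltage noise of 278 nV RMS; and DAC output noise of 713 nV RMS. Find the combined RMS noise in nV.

765 nV

Uncorrelated sources add in power (mean-square): V_tot = √(ΣV_i²)
V_tot = √[(2.78×10⁻⁷)² + (7.13×10⁻⁷)²] = 7.65×10⁻⁷ V = 765 nV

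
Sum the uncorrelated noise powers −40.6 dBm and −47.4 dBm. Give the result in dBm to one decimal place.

−39.8 dBm

Convert to linear, add, convert back:
P₁ = 8.71×10⁻⁸ W, P₂ = 1.82×10⁻⁸ W
P_tot = 1.05×10⁻⁷ W → 10 log₁₀(P_tot / 10⁻³) = −39.8 dBm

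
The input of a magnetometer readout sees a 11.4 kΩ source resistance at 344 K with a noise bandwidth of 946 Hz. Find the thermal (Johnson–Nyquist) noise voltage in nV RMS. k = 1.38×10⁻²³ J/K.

453 nV

V_n = √(4kTRB)
4kTRB = 4 × 1.38×10⁻²³ × 344 × 1.14×10⁴ × 9.46×10² = 2.05×10⁻¹³ V²
V_n = √(2.05×10⁻¹³) = 4.53×10⁻⁷ V = 453 nV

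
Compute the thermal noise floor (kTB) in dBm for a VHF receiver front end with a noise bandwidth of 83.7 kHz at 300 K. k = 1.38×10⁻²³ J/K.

−124.6 dBm

P_n = kTB = 1.38×10⁻²³ × 300 × 8.37×10⁴ = 3.47×10⁻¹⁶ W
In dBm: 10 log₁₀(3.47×10⁻¹⁶ / 10⁻³) = −124.6 dBm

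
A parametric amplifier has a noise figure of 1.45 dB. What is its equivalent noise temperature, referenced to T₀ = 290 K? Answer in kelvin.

115 K

F = 10^(1.45/10) = 1.39637
T_e = (F − 1)·T₀ = (1.39637 − 1) × 290 = 115 K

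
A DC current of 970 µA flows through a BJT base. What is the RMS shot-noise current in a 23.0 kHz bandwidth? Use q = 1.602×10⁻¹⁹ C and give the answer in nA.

I_n = √(2qI·B)
2qI·B = 2 × 1.602×10⁻¹⁹ × 9.70×10⁻⁴ × 2.30×10⁴ = 7.15×10⁻¹⁸ A²
I_n = √(7.15×10⁻¹⁸) = 2.67×10⁻⁹ A = 2.67 nA

2.67 nA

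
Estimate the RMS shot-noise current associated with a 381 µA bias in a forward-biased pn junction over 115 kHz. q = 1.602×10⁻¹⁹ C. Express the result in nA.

I_n = √(2qI·B)
2qI·B = 2 × 1.602×10⁻¹⁹ × 3.81×10⁻⁴ × 1.15×10⁵ = 1.40×10⁻¹⁷ A²
I_n = √(1.40×10⁻¹⁷) = 3.75×10⁻⁹ A = 3.75 nA

3.75 nA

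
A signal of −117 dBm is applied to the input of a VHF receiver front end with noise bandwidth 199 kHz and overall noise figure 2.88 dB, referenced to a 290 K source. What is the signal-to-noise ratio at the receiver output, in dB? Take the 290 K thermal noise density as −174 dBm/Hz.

Noise floor: N = −174 + 10 log₁₀(B) + NF
10 log₁₀(1.99×10⁵) = 52.99 dB
N = −174 + 52.99 + 2.88 = −118.13 dBm
SNR = P_sig − N = −117 − (−118.13) = 1.13 dB → 1.1 dB

1.1 dB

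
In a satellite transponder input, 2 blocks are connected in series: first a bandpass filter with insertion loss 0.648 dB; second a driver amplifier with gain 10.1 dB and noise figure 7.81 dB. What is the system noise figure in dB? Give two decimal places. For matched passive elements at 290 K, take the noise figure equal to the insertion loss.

Convert to linear (a loss of L dB is a gain of −L dB): F_i = 10^(NF_i/10), G_i = 10^(G_i,dB/10)
  Stage 1: F_1 = 10^(0.648/10) = 1.161, G_1 = 10^(−0.648/10) = 0.8614
  Stage 2: F_2 = 10^(7.81/10) = 6.039, G_2 = 10^(10.1/10) = 10.23
Friis cascade:
  F = 1.161 + (6.039 − 1)/0.8614 = 7.011
NF = 10 log₁₀(7.011) = 8.46 dB

8.46 dB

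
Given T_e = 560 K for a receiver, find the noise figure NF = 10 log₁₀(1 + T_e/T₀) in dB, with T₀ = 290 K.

F = 1 + T_e/T₀ = 1 + 560/290 = 2.93103
NF = 10 log₁₀(2.93103) = 4.67 dB

4.67 dB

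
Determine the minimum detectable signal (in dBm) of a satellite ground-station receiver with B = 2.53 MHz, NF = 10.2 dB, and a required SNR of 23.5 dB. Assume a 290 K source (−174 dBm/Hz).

−76.3 dBm

Sensitivity = −174 + 10 log₁₀(B) + NF + SNR_min
= −174 + 64.03 + 10.2 + 23.5
= −76.27 dBm → −76.3 dBm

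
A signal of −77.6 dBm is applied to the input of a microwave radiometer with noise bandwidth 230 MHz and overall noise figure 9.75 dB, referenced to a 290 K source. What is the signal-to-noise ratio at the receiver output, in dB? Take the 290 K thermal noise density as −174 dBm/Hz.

3.0 dB

Noise floor: N = −174 + 10 log₁₀(B) + NF
10 log₁₀(2.30×10⁸) = 83.62 dB
N = −174 + 83.62 + 9.75 = −80.63 dBm
SNR = P_sig − N = −77.6 − (−80.63) = 3.03 dB → 3.0 dB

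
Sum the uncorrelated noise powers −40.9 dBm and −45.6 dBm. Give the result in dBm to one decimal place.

−39.6 dBm

Convert to linear, add, convert back:
P₁ = 8.13×10⁻⁸ W, P₂ = 2.75×10⁻⁸ W
P_tot = 1.09×10⁻⁷ W → 10 log₁₀(P_tot / 10⁻³) = −39.6 dBm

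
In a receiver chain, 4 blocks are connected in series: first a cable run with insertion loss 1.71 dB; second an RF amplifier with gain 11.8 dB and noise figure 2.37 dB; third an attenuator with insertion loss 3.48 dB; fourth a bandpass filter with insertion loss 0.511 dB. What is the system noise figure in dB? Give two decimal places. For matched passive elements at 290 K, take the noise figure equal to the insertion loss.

4.32 dB

Convert to linear (a loss of L dB is a gain of −L dB): F_i = 10^(NF_i/10), G_i = 10^(G_i,dB/10)
  Stage 1: F_1 = 10^(1.71/10) = 1.483, G_1 = 10^(−1.71/10) = 0.6745
  Stage 2: F_2 = 10^(2.37/10) = 1.726, G_2 = 10^(11.8/10) = 15.14
  Stage 3: F_3 = 10^(3.48/10) = 2.228, G_3 = 10^(−3.48/10) = 0.4487
  Stage 4: F_4 = 10^(0.511/10) = 1.125, G_4 = 10^(−0.511/10) = 0.8890
Friis cascade:
  F = 1.483 + (1.726 − 1)/0.6745 + (2.228 − 1)/10.21 + (1.125 − 1)/4.581 = 2.706
NF = 10 log₁₀(2.706) = 4.32 dB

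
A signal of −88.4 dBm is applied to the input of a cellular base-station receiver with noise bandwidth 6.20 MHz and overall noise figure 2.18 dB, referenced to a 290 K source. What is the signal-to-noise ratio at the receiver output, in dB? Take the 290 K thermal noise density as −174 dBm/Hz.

15.5 dB

Noise floor: N = −174 + 10 log₁₀(B) + NF
10 log₁₀(6.20×10⁶) = 67.92 dB
N = −174 + 67.92 + 2.18 = −103.90 dBm
SNR = P_sig − N = −88.4 − (−103.90) = 15.50 dB → 15.5 dB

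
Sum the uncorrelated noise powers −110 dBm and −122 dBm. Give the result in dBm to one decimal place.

−109.7 dBm

Convert to linear, add, convert back:
P₁ = 1.00×10⁻¹⁴ W, P₂ = 6.31×10⁻¹⁶ W
P_tot = 1.06×10⁻¹⁴ W → 10 log₁₀(P_tot / 10⁻³) = −109.7 dBm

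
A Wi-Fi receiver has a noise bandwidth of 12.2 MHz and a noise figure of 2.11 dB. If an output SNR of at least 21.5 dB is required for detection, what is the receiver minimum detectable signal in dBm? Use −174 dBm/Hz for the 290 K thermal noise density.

−79.5 dBm

Sensitivity = −174 + 10 log₁₀(B) + NF + SNR_min
= −174 + 70.86 + 2.11 + 21.5
= −79.53 dBm → −79.5 dBm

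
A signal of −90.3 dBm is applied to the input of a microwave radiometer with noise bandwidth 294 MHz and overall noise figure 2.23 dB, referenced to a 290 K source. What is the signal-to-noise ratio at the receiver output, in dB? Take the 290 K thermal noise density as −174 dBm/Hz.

Noise floor: N = −174 + 10 log₁₀(B) + NF
10 log₁₀(2.94×10⁸) = 84.68 dB
N = −174 + 84.68 + 2.23 = −87.09 dBm
SNR = P_sig − N = −90.3 − (−87.09) = −3.21 dB → −3.2 dB

−3.2 dB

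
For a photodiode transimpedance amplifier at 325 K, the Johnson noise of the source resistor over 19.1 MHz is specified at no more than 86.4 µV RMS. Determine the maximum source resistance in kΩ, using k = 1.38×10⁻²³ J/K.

Johnson–Nyquist: V_n = √(4kTRB) ⇒ R = V_n² / (4kTB)
4kTB = 4 × 1.38×10⁻²³ × 325 × 1.91×10⁷ = 3.43×10⁻¹³
R = (8.64×10⁻⁵)² / 3.43×10⁻¹³ = 2.18×10⁴ Ω = 21.8 kΩ

21.8 kΩ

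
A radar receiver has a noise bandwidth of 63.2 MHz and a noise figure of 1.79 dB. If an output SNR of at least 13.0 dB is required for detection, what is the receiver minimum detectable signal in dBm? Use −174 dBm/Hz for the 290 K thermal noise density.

Sensitivity = −174 + 10 log₁₀(B) + NF + SNR_min
= −174 + 78.01 + 1.79 + 13.0
= −81.20 dBm → −81.2 dBm

−81.2 dBm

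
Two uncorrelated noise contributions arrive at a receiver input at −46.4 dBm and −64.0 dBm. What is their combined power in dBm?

−46.3 dBm

Convert to linear, add, convert back:
P₁ = 2.29×10⁻⁸ W, P₂ = 3.98×10⁻¹⁰ W
P_tot = 2.33×10⁻⁸ W → 10 log₁₀(P_tot / 10⁻³) = −46.3 dBm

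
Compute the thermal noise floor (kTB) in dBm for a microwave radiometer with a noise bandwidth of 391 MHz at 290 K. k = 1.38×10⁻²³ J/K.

P_n = kTB = 1.38×10⁻²³ × 290 × 3.91×10⁸ = 1.56×10⁻¹² W
In dBm: 10 log₁₀(1.56×10⁻¹² / 10⁻³) = −88.1 dBm

−88.1 dBm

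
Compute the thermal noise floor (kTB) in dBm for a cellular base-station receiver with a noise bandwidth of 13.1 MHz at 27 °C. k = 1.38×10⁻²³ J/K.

−102.7 dBm

T = 27 °C + 273.15 = 300.15 K
P_n = kTB = 1.38×10⁻²³ × 300.15 × 1.31×10⁷ = 5.43×10⁻¹⁴ W
In dBm: 10 log₁₀(5.43×10⁻¹⁴ / 10⁻³) = −102.7 dBm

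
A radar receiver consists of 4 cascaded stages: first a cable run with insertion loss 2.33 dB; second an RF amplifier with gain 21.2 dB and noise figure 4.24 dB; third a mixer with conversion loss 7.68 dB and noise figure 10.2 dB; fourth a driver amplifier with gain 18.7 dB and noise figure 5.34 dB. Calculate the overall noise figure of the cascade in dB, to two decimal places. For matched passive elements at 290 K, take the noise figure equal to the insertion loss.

Convert to linear (a loss of L dB is a gain of −L dB): F_i = 10^(NF_i/10), G_i = 10^(G_i,dB/10)
  Stage 1: F_1 = 10^(2.33/10) = 1.710, G_1 = 10^(−2.33/10) = 0.5848
  Stage 2: F_2 = 10^(4.24/10) = 2.655, G_2 = 10^(21.2/10) = 131.8
  Stage 3: F_3 = 10^(10.2/10) = 10.47, G_3 = 10^(−7.68/10) = 0.1706
  Stage 4: F_4 = 10^(5.34/10) = 3.420, G_4 = 10^(18.7/10) = 74.13
Friis cascade:
  F = 1.710 + (2.655 − 1)/0.5848 + (10.47 − 1)/77.09 + (3.420 − 1)/13.15 = 4.846
NF = 10 log₁₀(4.846) = 6.85 dB

6.85 dB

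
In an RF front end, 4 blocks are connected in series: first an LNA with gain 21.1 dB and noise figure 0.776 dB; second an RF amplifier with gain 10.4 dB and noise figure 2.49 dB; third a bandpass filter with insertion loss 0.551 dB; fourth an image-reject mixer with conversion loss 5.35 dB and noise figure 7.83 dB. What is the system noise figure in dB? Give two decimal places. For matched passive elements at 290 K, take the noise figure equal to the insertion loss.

Convert to linear (a loss of L dB is a gain of −L dB): F_i = 10^(NF_i/10), G_i = 10^(G_i,dB/10)
  Stage 1: F_1 = 10^(0.776/10) = 1.196, G_1 = 10^(21.1/10) = 128.8
  Stage 2: F_2 = 10^(2.49/10) = 1.774, G_2 = 10^(10.4/10) = 10.96
  Stage 3: F_3 = 10^(0.551/10) = 1.135, G_3 = 10^(−0.551/10) = 0.8808
  Stage 4: F_4 = 10^(7.83/10) = 6.067, G_4 = 10^(−5.35/10) = 0.2917
Friis cascade:
  F = 1.196 + (1.774 − 1)/128.8 + (1.135 − 1)/1413 + (6.067 − 1)/1244 = 1.206
NF = 10 log₁₀(1.206) = 0.81 dB

0.81 dB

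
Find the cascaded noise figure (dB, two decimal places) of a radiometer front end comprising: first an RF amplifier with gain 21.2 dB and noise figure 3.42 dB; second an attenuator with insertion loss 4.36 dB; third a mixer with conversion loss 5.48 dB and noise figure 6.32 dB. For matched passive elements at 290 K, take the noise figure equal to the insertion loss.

3.58 dB

Convert to linear (a loss of L dB is a gain of −L dB): F_i = 10^(NF_i/10), G_i = 10^(G_i,dB/10)
  Stage 1: F_1 = 10^(3.42/10) = 2.198, G_1 = 10^(21.2/10) = 131.8
  Stage 2: F_2 = 10^(4.36/10) = 2.729, G_2 = 10^(−4.36/10) = 0.3664
  Stage 3: F_3 = 10^(6.32/10) = 4.285, G_3 = 10^(−5.48/10) = 0.2831
Friis cascade:
  F = 2.198 + (2.729 − 1)/131.8 + (4.285 − 1)/48.31 = 2.279
NF = 10 log₁₀(2.279) = 3.58 dB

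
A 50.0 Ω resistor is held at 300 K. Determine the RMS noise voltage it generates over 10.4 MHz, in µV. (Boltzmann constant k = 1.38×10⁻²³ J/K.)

2.93 µV

V_n = √(4kTRB)
4kTRB = 4 × 1.38×10⁻²³ × 300 × 5.00×10¹ × 1.04×10⁷ = 8.61×10⁻¹² V²
V_n = √(8.61×10⁻¹²) = 2.93×10⁻⁶ V = 2.93 µV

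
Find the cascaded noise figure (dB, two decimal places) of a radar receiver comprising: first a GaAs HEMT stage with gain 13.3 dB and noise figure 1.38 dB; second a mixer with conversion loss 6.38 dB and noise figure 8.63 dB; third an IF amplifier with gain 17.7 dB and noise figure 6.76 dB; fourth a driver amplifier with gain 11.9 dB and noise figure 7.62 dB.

Convert to linear (a loss of L dB is a gain of −L dB): F_i = 10^(NF_i/10), G_i = 10^(G_i,dB/10)
  Stage 1: F_1 = 10^(1.38/10) = 1.374, G_1 = 10^(13.3/10) = 21.38
  Stage 2: F_2 = 10^(8.63/10) = 7.295, G_2 = 10^(−6.38/10) = 0.2301
  Stage 3: F_3 = 10^(6.76/10) = 4.742, G_3 = 10^(17.7/10) = 58.88
  Stage 4: F_4 = 10^(7.62/10) = 5.781, G_4 = 10^(11.9/10) = 15.49
Friis cascade:
  F = 1.374 + (7.295 − 1)/21.38 + (4.742 − 1)/4.920 + (5.781 − 1)/289.7 = 2.446
NF = 10 log₁₀(2.446) = 3.88 dB

3.88 dB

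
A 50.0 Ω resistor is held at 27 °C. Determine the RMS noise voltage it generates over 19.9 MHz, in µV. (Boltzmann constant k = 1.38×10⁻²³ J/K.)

T = 27 °C + 273.15 = 300.15 K
V_n = √(4kTRB)
4kTRB = 4 × 1.38×10⁻²³ × 300.15 × 5.00×10¹ × 1.99×10⁷ = 1.65×10⁻¹¹ V²
V_n = √(1.65×10⁻¹¹) = 4.06×10⁻⁶ V = 4.06 µV

4.06 µV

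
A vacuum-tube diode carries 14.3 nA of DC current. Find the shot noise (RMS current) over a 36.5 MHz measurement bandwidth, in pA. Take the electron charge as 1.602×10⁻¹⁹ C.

409 pA

I_n = √(2qI·B)
2qI·B = 2 × 1.602×10⁻¹⁹ × 1.43×10⁻⁸ × 3.65×10⁷ = 1.67×10⁻¹⁹ A²
I_n = √(1.67×10⁻¹⁹) = 4.09×10⁻¹⁰ A = 409 pA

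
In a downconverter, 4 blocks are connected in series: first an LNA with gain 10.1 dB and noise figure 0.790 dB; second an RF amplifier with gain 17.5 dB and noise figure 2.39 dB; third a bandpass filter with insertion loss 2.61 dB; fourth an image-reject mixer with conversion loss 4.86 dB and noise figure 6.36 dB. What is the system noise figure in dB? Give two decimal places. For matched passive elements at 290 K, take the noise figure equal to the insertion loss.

Convert to linear (a loss of L dB is a gain of −L dB): F_i = 10^(NF_i/10), G_i = 10^(G_i,dB/10)
  Stage 1: F_1 = 10^(0.790/10) = 1.199, G_1 = 10^(10.1/10) = 10.23
  Stage 2: F_2 = 10^(2.39/10) = 1.734, G_2 = 10^(17.5/10) = 56.23
  Stage 3: F_3 = 10^(2.61/10) = 1.824, G_3 = 10^(−2.61/10) = 0.5483
  Stage 4: F_4 = 10^(6.36/10) = 4.325, G_4 = 10^(−4.86/10) = 0.3266
Friis cascade:
  F = 1.199 + (1.734 − 1)/10.23 + (1.824 − 1)/575.4 + (4.325 − 1)/315.5 = 1.283
NF = 10 log₁₀(1.283) = 1.08 dB

1.08 dB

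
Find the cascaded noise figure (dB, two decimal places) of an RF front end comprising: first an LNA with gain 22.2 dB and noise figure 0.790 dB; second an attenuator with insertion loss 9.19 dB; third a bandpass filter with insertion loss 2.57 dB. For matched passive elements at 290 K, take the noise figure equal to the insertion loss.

1.09 dB

Convert to linear (a loss of L dB is a gain of −L dB): F_i = 10^(NF_i/10), G_i = 10^(G_i,dB/10)
  Stage 1: F_1 = 10^(0.790/10) = 1.199, G_1 = 10^(22.2/10) = 166.0
  Stage 2: F_2 = 10^(9.19/10) = 8.299, G_2 = 10^(−9.19/10) = 0.1205
  Stage 3: F_3 = 10^(2.57/10) = 1.807, G_3 = 10^(−2.57/10) = 0.5534
Friis cascade:
  F = 1.199 + (8.299 − 1)/166.0 + (1.807 − 1)/20.00 = 1.284
NF = 10 log₁₀(1.284) = 1.09 dB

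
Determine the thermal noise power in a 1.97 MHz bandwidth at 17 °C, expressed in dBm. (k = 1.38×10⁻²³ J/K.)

−111.0 dBm

T = 17 °C + 273.15 = 290.15 K
P_n = kTB = 1.38×10⁻²³ × 290.15 × 1.97×10⁶ = 7.89×10⁻¹⁵ W
In dBm: 10 log₁₀(7.89×10⁻¹⁵ / 10⁻³) = −111.0 dBm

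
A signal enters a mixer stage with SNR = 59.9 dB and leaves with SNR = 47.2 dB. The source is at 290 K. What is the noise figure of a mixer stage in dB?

NF (dB) = SNR_in(dB) − SNR_out(dB) when the source is at T₀
NF = 59.9 − 47.2 = 12.7 dB

12.7 dB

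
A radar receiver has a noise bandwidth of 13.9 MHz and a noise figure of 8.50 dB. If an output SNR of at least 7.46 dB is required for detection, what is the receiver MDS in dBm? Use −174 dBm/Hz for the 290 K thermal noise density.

Sensitivity = −174 + 10 log₁₀(B) + NF + SNR_min
= −174 + 71.43 + 8.50 + 7.46
= −86.61 dBm → −86.6 dBm

−86.6 dBm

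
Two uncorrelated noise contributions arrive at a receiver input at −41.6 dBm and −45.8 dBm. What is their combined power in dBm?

−40.2 dBm

Convert to linear, add, convert back:
P₁ = 6.92×10⁻⁸ W, P₂ = 2.63×10⁻⁸ W
P_tot = 9.55×10⁻⁸ W → 10 log₁₀(P_tot / 10⁻³) = −40.2 dBm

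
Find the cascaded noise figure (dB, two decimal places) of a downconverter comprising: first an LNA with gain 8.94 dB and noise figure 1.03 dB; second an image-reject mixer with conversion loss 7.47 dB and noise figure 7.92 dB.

Convert to linear (a loss of L dB is a gain of −L dB): F_i = 10^(NF_i/10), G_i = 10^(G_i,dB/10)
  Stage 1: F_1 = 10^(1.03/10) = 1.268, G_1 = 10^(8.94/10) = 7.834
  Stage 2: F_2 = 10^(7.92/10) = 6.194, G_2 = 10^(−7.47/10) = 0.1791
Friis cascade:
  F = 1.268 + (6.194 − 1)/7.834 = 1.931
NF = 10 log₁₀(1.931) = 2.86 dB

2.86 dB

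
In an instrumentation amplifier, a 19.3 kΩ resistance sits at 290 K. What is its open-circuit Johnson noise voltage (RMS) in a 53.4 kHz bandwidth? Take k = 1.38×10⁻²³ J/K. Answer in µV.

4.06 µV

V_n = √(4kTRB)
4kTRB = 4 × 1.38×10⁻²³ × 290 × 1.93×10⁴ × 5.34×10⁴ = 1.65×10⁻¹¹ V²
V_n = √(1.65×10⁻¹¹) = 4.06×10⁻⁶ V = 4.06 µV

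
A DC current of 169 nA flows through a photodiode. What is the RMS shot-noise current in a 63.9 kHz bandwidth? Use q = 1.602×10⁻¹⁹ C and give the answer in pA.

I_n = √(2qI·B)
2qI·B = 2 × 1.602×10⁻¹⁹ × 1.69×10⁻⁷ × 6.39×10⁴ = 3.46×10⁻²¹ A²
I_n = √(3.46×10⁻²¹) = 5.88×10⁻¹¹ A = 58.8 pA

58.8 pA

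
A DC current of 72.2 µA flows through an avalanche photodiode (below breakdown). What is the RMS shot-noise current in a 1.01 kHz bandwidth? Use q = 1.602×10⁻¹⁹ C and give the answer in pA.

I_n = √(2qI·B)
2qI·B = 2 × 1.602×10⁻¹⁹ × 7.22×10⁻⁵ × 1.01×10³ = 2.34×10⁻²⁰ A²
I_n = √(2.34×10⁻²⁰) = 1.53×10⁻¹⁰ A = 153 pA

153 pA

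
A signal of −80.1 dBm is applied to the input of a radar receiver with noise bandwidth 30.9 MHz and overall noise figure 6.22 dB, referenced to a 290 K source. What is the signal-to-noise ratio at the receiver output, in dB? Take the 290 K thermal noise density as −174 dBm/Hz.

Noise floor: N = −174 + 10 log₁₀(B) + NF
10 log₁₀(3.09×10⁷) = 74.9 dB
N = −174 + 74.9 + 6.22 = −92.88 dBm
SNR = P_sig − N = −80.1 − (−92.88) = 12.78 dB → 12.8 dB

12.8 dB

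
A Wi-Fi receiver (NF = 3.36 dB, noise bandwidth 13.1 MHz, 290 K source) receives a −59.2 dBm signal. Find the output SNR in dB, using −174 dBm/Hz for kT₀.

40.3 dB

Noise floor: N = −174 + 10 log₁₀(B) + NF
10 log₁₀(1.31×10⁷) = 71.17 dB
N = −174 + 71.17 + 3.36 = −99.47 dBm
SNR = P_sig − N = −59.2 − (−99.47) = 40.27 dB → 40.3 dB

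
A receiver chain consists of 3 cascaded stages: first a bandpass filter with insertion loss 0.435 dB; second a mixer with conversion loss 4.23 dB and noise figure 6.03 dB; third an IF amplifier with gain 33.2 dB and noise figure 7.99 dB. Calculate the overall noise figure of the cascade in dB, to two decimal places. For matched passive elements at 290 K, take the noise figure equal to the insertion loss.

13.00 dB

Convert to linear (a loss of L dB is a gain of −L dB): F_i = 10^(NF_i/10), G_i = 10^(G_i,dB/10)
  Stage 1: F_1 = 10^(0.435/10) = 1.105, G_1 = 10^(−0.435/10) = 0.9047
  Stage 2: F_2 = 10^(6.03/10) = 4.009, G_2 = 10^(−4.23/10) = 0.3776
  Stage 3: F_3 = 10^(7.99/10) = 6.295, G_3 = 10^(33.2/10) = 2089
Friis cascade:
  F = 1.105 + (4.009 − 1)/0.9047 + (6.295 − 1)/0.3416 = 19.93
NF = 10 log₁₀(19.93) = 13.00 dB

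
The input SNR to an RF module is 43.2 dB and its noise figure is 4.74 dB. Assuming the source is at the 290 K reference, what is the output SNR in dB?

38.46 dB

By definition F = SNR_in/SNR_out, so in dB: SNR_out = SNR_in − NF
SNR_out = 43.2 − 4.74 = 38.46 dB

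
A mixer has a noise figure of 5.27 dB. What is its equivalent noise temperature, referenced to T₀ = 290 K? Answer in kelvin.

686 K

F = 10^(5.27/10) = 3.36512
T_e = (F − 1)·T₀ = (3.36512 − 1) × 290 = 686 K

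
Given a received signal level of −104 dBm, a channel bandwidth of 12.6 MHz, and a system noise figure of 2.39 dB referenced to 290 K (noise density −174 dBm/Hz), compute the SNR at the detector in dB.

−3.4 dB

Noise floor: N = −174 + 10 log₁₀(B) + NF
10 log₁₀(1.26×10⁷) = 71 dB
N = −174 + 71 + 2.39 = −100.61 dBm
SNR = P_sig − N = −104 − (−100.61) = −3.39 dB → −3.4 dB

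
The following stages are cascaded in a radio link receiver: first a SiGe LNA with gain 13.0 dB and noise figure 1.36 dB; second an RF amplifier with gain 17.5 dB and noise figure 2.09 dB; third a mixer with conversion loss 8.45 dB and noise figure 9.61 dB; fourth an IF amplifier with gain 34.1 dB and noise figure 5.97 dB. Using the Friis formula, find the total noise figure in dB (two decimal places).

Convert to linear (a loss of L dB is a gain of −L dB): F_i = 10^(NF_i/10), G_i = 10^(G_i,dB/10)
  Stage 1: F_1 = 10^(1.36/10) = 1.368, G_1 = 10^(13.0/10) = 19.95
  Stage 2: F_2 = 10^(2.09/10) = 1.618, G_2 = 10^(17.5/10) = 56.23
  Stage 3: F_3 = 10^(9.61/10) = 9.141, G_3 = 10^(−8.45/10) = 0.1429
  Stage 4: F_4 = 10^(5.97/10) = 3.954, G_4 = 10^(34.1/10) = 2570
Friis cascade:
  F = 1.368 + (1.618 − 1)/19.95 + (9.141 − 1)/1122 + (3.954 − 1)/160.3 = 1.424
NF = 10 log₁₀(1.424) = 1.54 dB

1.54 dB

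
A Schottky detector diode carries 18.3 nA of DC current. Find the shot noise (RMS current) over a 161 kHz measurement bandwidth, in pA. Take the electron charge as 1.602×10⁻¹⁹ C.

30.7 pA

I_n = √(2qI·B)
2qI·B = 2 × 1.602×10⁻¹⁹ × 1.83×10⁻⁸ × 1.61×10⁵ = 9.44×10⁻²² A²
I_n = √(9.44×10⁻²²) = 3.07×10⁻¹¹ A = 30.7 pA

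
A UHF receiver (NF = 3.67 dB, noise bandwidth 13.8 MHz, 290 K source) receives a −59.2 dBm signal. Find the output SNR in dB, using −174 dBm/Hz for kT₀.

Noise floor: N = −174 + 10 log₁₀(B) + NF
10 log₁₀(1.38×10⁷) = 71.4 dB
N = −174 + 71.4 + 3.67 = −98.93 dBm
SNR = P_sig − N = −59.2 − (−98.93) = 39.73 dB → 39.7 dB

39.7 dB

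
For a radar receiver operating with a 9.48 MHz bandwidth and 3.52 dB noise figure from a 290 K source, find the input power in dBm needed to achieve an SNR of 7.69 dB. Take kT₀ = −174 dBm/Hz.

Sensitivity = −174 + 10 log₁₀(B) + NF + SNR_min
= −174 + 69.77 + 3.52 + 7.69
= −93.02 dBm → −93.0 dBm

−93.0 dBm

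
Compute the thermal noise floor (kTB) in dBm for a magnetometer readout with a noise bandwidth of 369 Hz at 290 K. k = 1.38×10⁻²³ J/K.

P_n = kTB = 1.38×10⁻²³ × 290 × 3.69×10² = 1.48×10⁻¹⁸ W
In dBm: 10 log₁₀(1.48×10⁻¹⁸ / 10⁻³) = −148.3 dBm

−148.3 dBm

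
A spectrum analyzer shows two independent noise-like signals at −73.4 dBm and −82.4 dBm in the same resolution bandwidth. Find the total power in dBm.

−72.9 dBm

Convert to linear, add, convert back:
P₁ = 4.57×10⁻¹¹ W, P₂ = 5.75×10⁻¹² W
P_tot = 5.15×10⁻¹¹ W → 10 log₁₀(P_tot / 10⁻³) = −72.9 dBm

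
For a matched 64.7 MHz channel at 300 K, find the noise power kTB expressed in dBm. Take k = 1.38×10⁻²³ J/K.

P_n = kTB = 1.38×10⁻²³ × 300 × 6.47×10⁷ = 2.68×10⁻¹³ W
In dBm: 10 log₁₀(2.68×10⁻¹³ / 10⁻³) = −95.7 dBm

−95.7 dBm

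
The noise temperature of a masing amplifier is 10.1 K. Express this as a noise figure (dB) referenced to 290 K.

0.149 dB

F = 1 + T_e/T₀ = 1 + 10.1/290 = 1.03483
NF = 10 log₁₀(1.03483) = 0.149 dB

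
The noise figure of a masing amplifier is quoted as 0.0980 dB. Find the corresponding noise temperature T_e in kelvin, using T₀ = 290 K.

F = 10^(0.0980/10) = 1.02282
T_e = (F − 1)·T₀ = (1.02282 − 1) × 290 = 6.62 K

6.62 K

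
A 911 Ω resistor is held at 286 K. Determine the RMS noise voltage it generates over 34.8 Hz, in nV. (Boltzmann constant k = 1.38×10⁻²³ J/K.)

22.4 nV

V_n = √(4kTRB)
4kTRB = 4 × 1.38×10⁻²³ × 286 × 9.11×10² × 3.48×10¹ = 5.00×10⁻¹⁶ V²
V_n = √(5.00×10⁻¹⁶) = 2.24×10⁻⁸ V = 22.4 nV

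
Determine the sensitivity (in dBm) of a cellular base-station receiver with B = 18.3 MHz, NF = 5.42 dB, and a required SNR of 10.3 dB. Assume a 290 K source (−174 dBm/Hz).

Sensitivity = −174 + 10 log₁₀(B) + NF + SNR_min
= −174 + 72.62 + 5.42 + 10.3
= −85.66 dBm → −85.7 dBm

−85.7 dBm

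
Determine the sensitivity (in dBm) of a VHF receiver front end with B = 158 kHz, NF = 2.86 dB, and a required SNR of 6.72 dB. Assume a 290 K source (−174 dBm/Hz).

Sensitivity = −174 + 10 log₁₀(B) + NF + SNR_min
= −174 + 51.99 + 2.86 + 6.72
= −112.43 dBm → −112.4 dBm

−112.4 dBm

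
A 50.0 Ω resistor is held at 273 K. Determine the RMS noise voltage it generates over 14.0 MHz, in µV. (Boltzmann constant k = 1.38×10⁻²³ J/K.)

V_n = √(4kTRB)
4kTRB = 4 × 1.38×10⁻²³ × 273 × 5.00×10¹ × 1.40×10⁷ = 1.05×10⁻¹¹ V²
V_n = √(1.05×10⁻¹¹) = 3.25×10⁻⁶ V = 3.25 µV

3.25 µV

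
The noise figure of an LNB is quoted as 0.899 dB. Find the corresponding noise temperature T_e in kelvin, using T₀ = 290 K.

F = 10^(0.899/10) = 1.22999
T_e = (F − 1)·T₀ = (1.22999 − 1) × 290 = 66.7 K

66.7 K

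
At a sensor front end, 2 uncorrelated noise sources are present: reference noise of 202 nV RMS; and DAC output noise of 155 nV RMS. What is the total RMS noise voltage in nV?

255 nV

Uncorrelated sources add in power (mean-square): V_tot = √(ΣV_i²)
V_tot = √[(2.02×10⁻⁷)² + (1.55×10⁻⁷)²] = 2.55×10⁻⁷ V = 255 nV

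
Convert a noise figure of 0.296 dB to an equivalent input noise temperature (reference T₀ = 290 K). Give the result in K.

F = 10^(0.296/10) = 1.07053
T_e = (F − 1)·T₀ = (1.07053 − 1) × 290 = 20.5 K

20.5 K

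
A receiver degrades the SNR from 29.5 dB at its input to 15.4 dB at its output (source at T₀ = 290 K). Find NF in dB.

NF (dB) = SNR_in(dB) − SNR_out(dB) when the source is at T₀
NF = 29.5 − 15.4 = 14.1 dB

14.1 dB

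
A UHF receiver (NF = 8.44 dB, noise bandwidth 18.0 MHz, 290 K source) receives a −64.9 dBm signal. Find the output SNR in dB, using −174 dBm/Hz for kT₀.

Noise floor: N = −174 + 10 log₁₀(B) + NF
10 log₁₀(1.80×10⁷) = 72.55 dB
N = −174 + 72.55 + 8.44 = −93.01 dBm
SNR = P_sig − N = −64.9 − (−93.01) = 28.11 dB → 28.1 dB

28.1 dB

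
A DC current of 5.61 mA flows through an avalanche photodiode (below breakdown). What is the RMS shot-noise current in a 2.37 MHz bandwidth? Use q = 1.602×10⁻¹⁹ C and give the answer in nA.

I_n = √(2qI·B)
2qI·B = 2 × 1.602×10⁻¹⁹ × 5.61×10⁻³ × 2.37×10⁶ = 4.26×10⁻¹⁵ A²
I_n = √(4.26×10⁻¹⁵) = 6.53×10⁻⁸ A = 65.3 nA

65.3 nA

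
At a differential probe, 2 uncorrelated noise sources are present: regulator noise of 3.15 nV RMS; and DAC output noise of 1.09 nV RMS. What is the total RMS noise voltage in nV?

3.33 nV

Uncorrelated sources add in power (mean-square): V_tot = √(ΣV_i²)
V_tot = √[(3.15×10⁻⁹)² + (1.09×10⁻⁹)²] = 3.33×10⁻⁹ V = 3.33 nV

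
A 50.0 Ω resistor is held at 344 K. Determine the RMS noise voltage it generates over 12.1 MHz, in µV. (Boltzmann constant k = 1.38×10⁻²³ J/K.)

3.39 µV

V_n = √(4kTRB)
4kTRB = 4 × 1.38×10⁻²³ × 344 × 5.00×10¹ × 1.21×10⁷ = 1.15×10⁻¹¹ V²
V_n = √(1.15×10⁻¹¹) = 3.39×10⁻⁶ V = 3.39 µV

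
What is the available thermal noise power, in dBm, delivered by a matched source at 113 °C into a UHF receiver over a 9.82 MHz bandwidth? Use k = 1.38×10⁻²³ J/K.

T = 113 °C + 273.15 = 386.15 K
P_n = kTB = 1.38×10⁻²³ × 386.15 × 9.82×10⁶ = 5.23×10⁻¹⁴ W
In dBm: 10 log₁₀(5.23×10⁻¹⁴ / 10⁻³) = −102.8 dBm

−102.8 dBm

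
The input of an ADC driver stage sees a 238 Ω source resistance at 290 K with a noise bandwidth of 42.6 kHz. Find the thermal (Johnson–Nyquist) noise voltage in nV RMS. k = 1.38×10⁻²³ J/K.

403 nV

V_n = √(4kTRB)
4kTRB = 4 × 1.38×10⁻²³ × 290 × 2.38×10² × 4.26×10⁴ = 1.62×10⁻¹³ V²
V_n = √(1.62×10⁻¹³) = 4.03×10⁻⁷ V = 403 nV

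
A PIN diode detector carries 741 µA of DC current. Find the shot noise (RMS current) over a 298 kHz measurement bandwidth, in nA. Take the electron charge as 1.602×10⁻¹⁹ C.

8.41 nA

I_n = √(2qI·B)
2qI·B = 2 × 1.602×10⁻¹⁹ × 7.41×10⁻⁴ × 2.98×10⁵ = 7.08×10⁻¹⁷ A²
I_n = √(7.08×10⁻¹⁷) = 8.41×10⁻⁹ A = 8.41 nA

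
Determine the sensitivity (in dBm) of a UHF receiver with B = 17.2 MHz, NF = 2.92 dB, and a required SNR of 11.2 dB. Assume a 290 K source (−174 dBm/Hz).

Sensitivity = −174 + 10 log₁₀(B) + NF + SNR_min
= −174 + 72.36 + 2.92 + 11.2
= −87.52 dBm → −87.5 dBm

−87.5 dBm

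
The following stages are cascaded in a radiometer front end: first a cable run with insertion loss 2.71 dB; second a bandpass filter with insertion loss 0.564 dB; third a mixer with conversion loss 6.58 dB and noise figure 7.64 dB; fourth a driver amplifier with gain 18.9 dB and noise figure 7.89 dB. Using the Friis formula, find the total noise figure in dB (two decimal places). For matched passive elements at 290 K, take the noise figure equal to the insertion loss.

17.93 dB

Convert to linear (a loss of L dB is a gain of −L dB): F_i = 10^(NF_i/10), G_i = 10^(G_i,dB/10)
  Stage 1: F_1 = 10^(2.71/10) = 1.866, G_1 = 10^(−2.71/10) = 0.5358
  Stage 2: F_2 = 10^(0.564/10) = 1.139, G_2 = 10^(−0.564/10) = 0.8782
  Stage 3: F_3 = 10^(7.64/10) = 5.808, G_3 = 10^(−6.58/10) = 0.2198
  Stage 4: F_4 = 10^(7.89/10) = 6.152, G_4 = 10^(18.9/10) = 77.62
Friis cascade:
  F = 1.866 + (1.139 − 1)/0.5358 + (5.808 − 1)/0.4705 + (6.152 − 1)/0.1034 = 62.16
NF = 10 log₁₀(62.16) = 17.93 dB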